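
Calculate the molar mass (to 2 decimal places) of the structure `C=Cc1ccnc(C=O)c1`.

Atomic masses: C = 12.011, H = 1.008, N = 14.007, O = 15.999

Molecular formula: C8H7NO.
M = 8×12.011 + 7×1.008 + 1×14.007 + 1×15.999 = 133.15 g/mol.

133.15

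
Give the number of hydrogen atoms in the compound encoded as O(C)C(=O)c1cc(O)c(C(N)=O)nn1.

Hydrogens are implicit in SMILES; fill each atom to its normal valence:
  3 × C (aromatic): no H
  3 × O: no H
  2 × C: no H
  2 × N (aromatic): no H
  1 × C: 3 H
  1 × C (aromatic): 1 H
  1 × N: 2 H
  1 × O: 1 H
  Total hydrogens = 7.

7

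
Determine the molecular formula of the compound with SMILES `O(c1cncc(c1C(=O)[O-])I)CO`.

Heavy atoms from the SMILES: 7 C, 1 I, 1 N, 4 O.
Implicit hydrogens by atom environment:
  3 × C (aromatic): no H
  2 × C (aromatic): 1 H each → 2
  2 × O: no H
  1 × C: 2 H
  1 × C: no H
  1 × I: no H
  1 × N (aromatic): no H
  1 × O: 1 H
  1 × O (charge -1): no H
  Total hydrogens = 5.
Net charge -1.
Molecular formula: C7H5INO4-

C7H5INO4-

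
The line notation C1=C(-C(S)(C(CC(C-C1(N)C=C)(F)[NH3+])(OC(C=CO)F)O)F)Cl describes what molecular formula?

Heavy atoms from the SMILES: 13 C, 1 Cl, 3 F, 2 N, 3 O, 1 S.
Implicit hydrogens by atom environment:
  5 × C: 1 H each → 5
  5 × C: no H
  3 × C: 2 H each → 6
  3 × F: no H
  2 × O: 1 H each → 2
  1 × Cl: no H
  1 × N (charge +1): 3 H
  1 × N: 2 H
  1 × O: no H
  1 × S: 1 H
  Total hydrogens = 19.
Net charge +1.
Molecular formula: C13H19ClF3N2O3S+

C13H19ClF3N2O3S+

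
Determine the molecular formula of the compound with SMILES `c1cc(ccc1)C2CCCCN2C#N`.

Heavy atoms from the SMILES: 12 C, 2 N.
Implicit hydrogens by atom environment:
  5 × C (aromatic): 1 H each → 5
  4 × C: 2 H each → 8
  2 × N: no H
  1 × C: 1 H
  1 × C (aromatic): no H
  1 × C: no H
  Total hydrogens = 14.
Molecular formula: C12H14N2

C12H14N2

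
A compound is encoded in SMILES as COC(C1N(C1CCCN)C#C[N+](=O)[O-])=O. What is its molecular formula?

Heavy atoms from the SMILES: 9 C, 3 N, 4 O.
Implicit hydrogens by atom environment:
  3 × C: 2 H each → 6
  3 × C: no H
  3 × O: no H
  2 × C: 1 H each → 2
  1 × C: 3 H
  1 × N: 2 H
  1 × N: no H
  1 × N (charge +1): no H
  1 × O (charge -1): no H
  Total hydrogens = 13.
Molecular formula: C9H13N3O4

C9H13N3O4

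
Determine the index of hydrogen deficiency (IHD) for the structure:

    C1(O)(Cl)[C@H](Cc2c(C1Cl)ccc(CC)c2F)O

Molecular formula from the SMILES: C12H13Cl2FO2.
DoU = (2C + 2 + N − H − X)/2 = (2·12 + 2 + 0 − 13 − 3)/2 = 10/2 = 5.
(Structurally: 2 ring(s) + 3 π bond(s) = 5.)

5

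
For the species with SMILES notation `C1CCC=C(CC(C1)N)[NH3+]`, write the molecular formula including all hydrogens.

Heavy atoms from the SMILES: 8 C, 2 N.
Implicit hydrogens by atom environment:
  5 × C: 2 H each → 10
  2 × C: 1 H each → 2
  1 × C: no H
  1 × N (charge +1): 3 H
  1 × N: 2 H
  Total hydrogens = 17.
Net charge +1.
Molecular formula: C8H17N2+

C8H17N2+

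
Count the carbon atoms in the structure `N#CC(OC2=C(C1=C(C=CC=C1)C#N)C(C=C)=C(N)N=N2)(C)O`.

16

The symbol for carbon appears 16 times in the SMILES.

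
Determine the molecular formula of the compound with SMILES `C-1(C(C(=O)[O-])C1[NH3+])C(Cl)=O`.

Heavy atoms from the SMILES: 5 C, 1 Cl, 1 N, 3 O.
Implicit hydrogens by atom environment:
  3 × C: 1 H each → 3
  2 × C: no H
  2 × O: no H
  1 × Cl: no H
  1 × N (charge +1): 3 H
  1 × O (charge -1): no H
  Total hydrogens = 6.
Molecular formula: C5H6ClNO3

C5H6ClNO3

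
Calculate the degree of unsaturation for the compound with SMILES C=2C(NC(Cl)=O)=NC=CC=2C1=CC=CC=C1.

Molecular formula from the SMILES: C12H9ClN2O.
DoU = (2C + 2 + N − H − X)/2 = (2·12 + 2 + 2 − 9 − 1)/2 = 18/2 = 9.
(Structurally: 2 ring(s) + 7 π bond(s) = 9.)

9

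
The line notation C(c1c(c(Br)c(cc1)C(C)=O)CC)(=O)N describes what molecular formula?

C11H12BrNO2

Heavy atoms from the SMILES: 1 Br, 11 C, 1 N, 2 O.
Implicit hydrogens by atom environment:
  4 × C (aromatic): no H
  2 × C: 3 H each → 6
  2 × C (aromatic): 1 H each → 2
  2 × C: no H
  2 × O: no H
  1 × Br: no H
  1 × C: 2 H
  1 × N: 2 H
  Total hydrogens = 12.
Molecular formula: C11H12BrNO2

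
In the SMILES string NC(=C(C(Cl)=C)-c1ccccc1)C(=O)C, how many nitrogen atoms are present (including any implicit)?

1

The symbol for nitrogen appears 1 time in the SMILES.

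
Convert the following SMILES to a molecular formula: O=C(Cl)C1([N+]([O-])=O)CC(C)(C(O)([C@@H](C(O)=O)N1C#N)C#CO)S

Heavy atoms from the SMILES: 11 C, 1 Cl, 3 N, 7 O, 1 S.
Implicit hydrogens by atom environment:
  8 × C: no H
  3 × O: 1 H each → 3
  3 × O: no H
  2 × N: no H
  1 × C: 3 H
  1 × C: 2 H
  1 × C: 1 H
  1 × Cl: no H
  1 × N (charge +1): no H
  1 × O (charge -1): no H
  1 × S: 1 H
  Total hydrogens = 10.
Molecular formula: C11H10ClN3O7S

C11H10ClN3O7S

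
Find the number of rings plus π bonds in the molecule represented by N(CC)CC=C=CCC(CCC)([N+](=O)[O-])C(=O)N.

4

Molecular formula from the SMILES: C12H21N3O3.
DoU = (2C + 2 + N − H − X)/2 = (2·12 + 2 + 3 − 21 − 0)/2 = 8/2 = 4.
(Structurally: 0 ring(s) + 4 π bond(s) = 4.)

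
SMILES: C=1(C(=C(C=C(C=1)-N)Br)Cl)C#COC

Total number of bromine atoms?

1

The symbol for bromine appears 1 time in the SMILES.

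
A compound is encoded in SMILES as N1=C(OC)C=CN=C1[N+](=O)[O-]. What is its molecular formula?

Heavy atoms from the SMILES: 5 C, 3 N, 3 O.
Implicit hydrogens by atom environment:
  2 × C (aromatic): 1 H each → 2
  2 × C (aromatic): no H
  2 × N (aromatic): no H
  2 × O: no H
  1 × C: 3 H
  1 × N (charge +1): no H
  1 × O (charge -1): no H
  Total hydrogens = 5.
Molecular formula: C5H5N3O3

C5H5N3O3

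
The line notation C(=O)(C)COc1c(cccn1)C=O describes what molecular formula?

Heavy atoms from the SMILES: 9 C, 1 N, 3 O.
Implicit hydrogens by atom environment:
  3 × C (aromatic): 1 H each → 3
  3 × O: no H
  2 × C (aromatic): no H
  1 × C: 3 H
  1 × C: 2 H
  1 × C: 1 H
  1 × C: no H
  1 × N (aromatic): no H
  Total hydrogens = 9.
Molecular formula: C9H9NO3

C9H9NO3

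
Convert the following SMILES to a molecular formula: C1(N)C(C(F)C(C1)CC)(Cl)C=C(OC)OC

C11H19ClFNO2

Heavy atoms from the SMILES: 11 C, 1 Cl, 1 F, 1 N, 2 O.
Implicit hydrogens by atom environment:
  4 × C: 1 H each → 4
  3 × C: 3 H each → 9
  2 × C: 2 H each → 4
  2 × C: no H
  2 × O: no H
  1 × Cl: no H
  1 × F: no H
  1 × N: 2 H
  Total hydrogens = 19.
Molecular formula: C11H19ClFNO2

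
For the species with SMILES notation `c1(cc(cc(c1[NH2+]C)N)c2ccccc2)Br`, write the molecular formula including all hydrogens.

C13H14BrN2+

Heavy atoms from the SMILES: 1 Br, 13 C, 2 N.
Implicit hydrogens by atom environment:
  7 × C (aromatic): 1 H each → 7
  5 × C (aromatic): no H
  1 × Br: no H
  1 × C: 3 H
  1 × N: 2 H
  1 × N (charge +1): 2 H
  Total hydrogens = 14.
Net charge +1.
Molecular formula: C13H14BrN2+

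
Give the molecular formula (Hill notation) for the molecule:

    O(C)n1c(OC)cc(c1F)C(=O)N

C7H9FN2O3

Heavy atoms from the SMILES: 7 C, 1 F, 2 N, 3 O.
Implicit hydrogens by atom environment:
  3 × C (aromatic): no H
  3 × O: no H
  2 × C: 3 H each → 6
  1 × C (aromatic): 1 H
  1 × C: no H
  1 × F: no H
  1 × N: 2 H
  1 × N (aromatic): no H
  Total hydrogens = 9.
Molecular formula: C7H9FN2O3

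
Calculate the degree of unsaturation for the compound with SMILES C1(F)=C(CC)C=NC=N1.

4

Molecular formula from the SMILES: C6H7FN2.
DoU = (2C + 2 + N − H − X)/2 = (2·6 + 2 + 2 − 7 − 1)/2 = 8/2 = 4.
(Structurally: 1 ring(s) + 3 π bond(s) = 4.)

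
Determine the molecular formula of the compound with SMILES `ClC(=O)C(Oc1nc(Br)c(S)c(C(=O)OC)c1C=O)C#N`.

Heavy atoms from the SMILES: 1 Br, 11 C, 1 Cl, 2 N, 5 O, 1 S.
Implicit hydrogens by atom environment:
  5 × C (aromatic): no H
  5 × O: no H
  3 × C: no H
  2 × C: 1 H each → 2
  1 × Br: no H
  1 × C: 3 H
  1 × Cl: no H
  1 × N (aromatic): no H
  1 × N: no H
  1 × S: 1 H
  Total hydrogens = 6.
Molecular formula: C11H6BrClN2O5S

C11H6BrClN2O5S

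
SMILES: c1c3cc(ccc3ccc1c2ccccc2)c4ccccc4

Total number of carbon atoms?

The symbol for carbon appears 22 times in the SMILES. Lowercase c denotes aromatic carbon and counts toward C.

22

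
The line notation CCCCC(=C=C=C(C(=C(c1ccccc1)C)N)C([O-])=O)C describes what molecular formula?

Heavy atoms from the SMILES: 19 C, 1 N, 2 O.
Implicit hydrogens by atom environment:
  7 × C: no H
  5 × C (aromatic): 1 H each → 5
  3 × C: 3 H each → 9
  3 × C: 2 H each → 6
  1 × C (aromatic): no H
  1 × N: 2 H
  1 × O: no H
  1 × O (charge -1): no H
  Total hydrogens = 22.
Net charge -1.
Molecular formula: C19H22NO2-

C19H22NO2-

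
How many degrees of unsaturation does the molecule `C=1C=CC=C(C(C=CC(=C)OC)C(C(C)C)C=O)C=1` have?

7

Molecular formula from the SMILES: C17H22O2.
DoU = (2C + 2 + N − H − X)/2 = (2·17 + 2 + 0 − 22 − 0)/2 = 14/2 = 7.
(Structurally: 1 ring(s) + 6 π bond(s) = 7.)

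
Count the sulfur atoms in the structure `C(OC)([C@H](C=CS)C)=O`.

1

The symbol for sulfur appears 1 time in the SMILES.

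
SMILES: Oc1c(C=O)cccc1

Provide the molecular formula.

C7H6O2

Heavy atoms from the SMILES: 7 C, 2 O.
Implicit hydrogens by atom environment:
  4 × C (aromatic): 1 H each → 4
  2 × C (aromatic): no H
  1 × C: 1 H
  1 × O: 1 H
  1 × O: no H
  Total hydrogens = 6.
Molecular formula: C7H6O2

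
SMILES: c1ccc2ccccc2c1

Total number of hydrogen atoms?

Hydrogens are implicit in SMILES; fill each atom to its normal valence:
  8 × C (aromatic): 1 H each → 8
  2 × C (aromatic): no H
  Total hydrogens = 8.

8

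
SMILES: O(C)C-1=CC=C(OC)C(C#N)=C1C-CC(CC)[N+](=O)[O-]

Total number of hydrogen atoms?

Hydrogens are implicit in SMILES; fill each atom to its normal valence:
  4 × C (aromatic): no H
  3 × C: 3 H each → 9
  3 × C: 2 H each → 6
  3 × O: no H
  2 × C (aromatic): 1 H each → 2
  1 × C: 1 H
  1 × C: no H
  1 × N: no H
  1 × N (charge +1): no H
  1 × O (charge -1): no H
  Total hydrogens = 18.

18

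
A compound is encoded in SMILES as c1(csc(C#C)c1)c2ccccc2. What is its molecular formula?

Heavy atoms from the SMILES: 12 C, 1 S.
Implicit hydrogens by atom environment:
  7 × C (aromatic): 1 H each → 7
  3 × C (aromatic): no H
  1 × C: 1 H
  1 × C: no H
  1 × S (aromatic): no H
  Total hydrogens = 8.
Molecular formula: C12H8S

C12H8S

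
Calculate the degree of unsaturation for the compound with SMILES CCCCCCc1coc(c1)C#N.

5

Molecular formula from the SMILES: C11H15NO.
DoU = (2C + 2 + N − H − X)/2 = (2·11 + 2 + 1 − 15 − 0)/2 = 10/2 = 5.
(Structurally: 1 ring(s) + 4 π bond(s) = 5.)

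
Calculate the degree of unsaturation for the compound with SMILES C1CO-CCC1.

Molecular formula from the SMILES: C5H10O.
DoU = (2C + 2 + N − H − X)/2 = (2·5 + 2 + 0 − 10 − 0)/2 = 2/2 = 1.
(Structurally: 1 ring(s) + 0 π bond(s) = 1.)

1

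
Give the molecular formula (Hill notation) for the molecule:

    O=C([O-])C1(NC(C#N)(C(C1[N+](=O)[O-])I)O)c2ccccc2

Heavy atoms from the SMILES: 12 C, 1 I, 3 N, 5 O.
Implicit hydrogens by atom environment:
  5 × C (aromatic): 1 H each → 5
  4 × C: no H
  2 × C: 1 H each → 2
  2 × O: no H
  2 × O (charge -1): no H
  1 × C (aromatic): no H
  1 × I: no H
  1 × N: 1 H
  1 × N: no H
  1 × N (charge +1): no H
  1 × O: 1 H
  Total hydrogens = 9.
Net charge -1.
Molecular formula: C12H9IN3O5-

C12H9IN3O5-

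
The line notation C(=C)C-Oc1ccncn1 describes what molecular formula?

Heavy atoms from the SMILES: 7 C, 2 N, 1 O.
Implicit hydrogens by atom environment:
  3 × C (aromatic): 1 H each → 3
  2 × C: 2 H each → 4
  2 × N (aromatic): no H
  1 × C: 1 H
  1 × C (aromatic): no H
  1 × O: no H
  Total hydrogens = 8.
Molecular formula: C7H8N2O

C7H8N2O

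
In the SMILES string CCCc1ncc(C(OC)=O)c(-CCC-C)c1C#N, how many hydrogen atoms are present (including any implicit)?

20

Hydrogens are implicit in SMILES; fill each atom to its normal valence:
  5 × C: 2 H each → 10
  4 × C (aromatic): no H
  3 × C: 3 H each → 9
  2 × C: no H
  2 × O: no H
  1 × C (aromatic): 1 H
  1 × N (aromatic): no H
  1 × N: no H
  Total hydrogens = 20.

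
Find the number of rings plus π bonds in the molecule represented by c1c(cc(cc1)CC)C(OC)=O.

Molecular formula from the SMILES: C10H12O2.
DoU = (2C + 2 + N − H − X)/2 = (2·10 + 2 + 0 − 12 − 0)/2 = 10/2 = 5.
(Structurally: 1 ring(s) + 4 π bond(s) = 5.)

5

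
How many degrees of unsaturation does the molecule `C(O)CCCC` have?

Molecular formula from the SMILES: C5H12O.
DoU = (2C + 2 + N − H − X)/2 = (2·5 + 2 + 0 − 12 − 0)/2 = 0/2 = 0.
(Structurally: 0 ring(s) + 0 π bond(s) = 0.)

0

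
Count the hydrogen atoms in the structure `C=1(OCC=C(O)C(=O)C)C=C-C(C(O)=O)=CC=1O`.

Hydrogens are implicit in SMILES; fill each atom to its normal valence:
  3 × C (aromatic): 1 H each → 3
  3 × C (aromatic): no H
  3 × C: no H
  3 × O: 1 H each → 3
  3 × O: no H
  1 × C: 3 H
  1 × C: 2 H
  1 × C: 1 H
  Total hydrogens = 12.

12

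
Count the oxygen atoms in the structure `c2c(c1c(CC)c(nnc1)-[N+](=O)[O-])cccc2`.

2

The symbol for oxygen appears 2 times in the SMILES.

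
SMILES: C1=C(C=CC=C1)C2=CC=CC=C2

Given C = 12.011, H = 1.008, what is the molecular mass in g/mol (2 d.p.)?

154.21

Molecular formula: C12H10.
M = 12×12.011 + 10×1.008 = 154.21 g/mol.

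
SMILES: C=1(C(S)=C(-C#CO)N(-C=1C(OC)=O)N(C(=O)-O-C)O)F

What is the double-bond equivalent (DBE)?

Molecular formula from the SMILES: C10H9FN2O6S.
DoU = (2C + 2 + N − H − X)/2 = (2·10 + 2 + 2 − 9 − 1)/2 = 14/2 = 7.
(Structurally: 1 ring(s) + 6 π bond(s) = 7.)

7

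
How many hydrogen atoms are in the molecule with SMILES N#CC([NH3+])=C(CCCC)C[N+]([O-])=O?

Hydrogens are implicit in SMILES; fill each atom to its normal valence:
  4 × C: 2 H each → 8
  3 × C: no H
  1 × C: 3 H
  1 × N (charge +1): 3 H
  1 × N (charge +1): no H
  1 × N: no H
  1 × O: no H
  1 × O (charge -1): no H
  Total hydrogens = 14.

14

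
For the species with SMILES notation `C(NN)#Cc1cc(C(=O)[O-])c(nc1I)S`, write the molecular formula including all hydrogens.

C8H5IN3O2S-

Heavy atoms from the SMILES: 8 C, 1 I, 3 N, 2 O, 1 S.
Implicit hydrogens by atom environment:
  4 × C (aromatic): no H
  3 × C: no H
  1 × C (aromatic): 1 H
  1 × I: no H
  1 × N: 2 H
  1 × N: 1 H
  1 × N (aromatic): no H
  1 × O: no H
  1 × O (charge -1): no H
  1 × S: 1 H
  Total hydrogens = 5.
Net charge -1.
Molecular formula: C8H5IN3O2S-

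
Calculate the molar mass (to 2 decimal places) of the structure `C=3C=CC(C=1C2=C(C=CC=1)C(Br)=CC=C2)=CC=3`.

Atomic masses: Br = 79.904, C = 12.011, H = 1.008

Molecular formula: C16H11Br.
M = 1×79.904 + 16×12.011 + 11×1.008 = 283.17 g/mol.

283.17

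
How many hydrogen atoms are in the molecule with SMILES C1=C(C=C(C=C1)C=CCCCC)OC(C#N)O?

17

Hydrogens are implicit in SMILES; fill each atom to its normal valence:
  4 × C (aromatic): 1 H each → 4
  3 × C: 2 H each → 6
  3 × C: 1 H each → 3
  2 × C (aromatic): no H
  1 × C: 3 H
  1 × C: no H
  1 × N: no H
  1 × O: 1 H
  1 × O: no H
  Total hydrogens = 17.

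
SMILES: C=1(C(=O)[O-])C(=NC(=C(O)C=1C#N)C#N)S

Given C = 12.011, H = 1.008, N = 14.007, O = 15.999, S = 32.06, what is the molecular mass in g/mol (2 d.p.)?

220.18

Molecular formula: C8H2N3O3S-.
M = 8×12.011 + 2×1.008 + 3×14.007 + 3×15.999 + 1×32.06 = 220.18 g/mol.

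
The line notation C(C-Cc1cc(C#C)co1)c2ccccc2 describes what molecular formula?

Heavy atoms from the SMILES: 15 C, 1 O.
Implicit hydrogens by atom environment:
  7 × C (aromatic): 1 H each → 7
  3 × C: 2 H each → 6
  3 × C (aromatic): no H
  1 × C: 1 H
  1 × C: no H
  1 × O (aromatic): no H
  Total hydrogens = 14.
Molecular formula: C15H14O

C15H14O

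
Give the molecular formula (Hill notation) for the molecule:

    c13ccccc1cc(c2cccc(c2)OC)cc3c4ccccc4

Heavy atoms from the SMILES: 23 C, 1 O.
Implicit hydrogens by atom environment:
  15 × C (aromatic): 1 H each → 15
  7 × C (aromatic): no H
  1 × C: 3 H
  1 × O: no H
  Total hydrogens = 18.
Molecular formula: C23H18O

C23H18O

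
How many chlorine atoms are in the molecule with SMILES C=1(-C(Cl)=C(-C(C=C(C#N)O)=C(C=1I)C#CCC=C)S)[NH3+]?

1

The symbol for chlorine appears 1 time in the SMILES.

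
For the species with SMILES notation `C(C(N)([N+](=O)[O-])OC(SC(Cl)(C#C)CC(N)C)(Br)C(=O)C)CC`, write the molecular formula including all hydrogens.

C13H21BrClN3O4S

Heavy atoms from the SMILES: 1 Br, 13 C, 1 Cl, 3 N, 4 O, 1 S.
Implicit hydrogens by atom environment:
  5 × C: no H
  3 × C: 3 H each → 9
  3 × C: 2 H each → 6
  3 × O: no H
  2 × C: 1 H each → 2
  2 × N: 2 H each → 4
  1 × Br: no H
  1 × Cl: no H
  1 × N (charge +1): no H
  1 × O (charge -1): no H
  1 × S: no H
  Total hydrogens = 21.
Molecular formula: C13H21BrClN3O4S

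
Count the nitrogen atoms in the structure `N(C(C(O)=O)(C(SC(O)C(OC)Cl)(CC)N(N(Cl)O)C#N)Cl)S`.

4

The symbol for nitrogen appears 4 times in the SMILES.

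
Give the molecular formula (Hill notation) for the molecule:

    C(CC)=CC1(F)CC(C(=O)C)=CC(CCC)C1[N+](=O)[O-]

C15H22FNO3

Heavy atoms from the SMILES: 15 C, 1 F, 1 N, 3 O.
Implicit hydrogens by atom environment:
  5 × C: 1 H each → 5
  4 × C: 2 H each → 8
  3 × C: 3 H each → 9
  3 × C: no H
  2 × O: no H
  1 × F: no H
  1 × N (charge +1): no H
  1 × O (charge -1): no H
  Total hydrogens = 22.
Molecular formula: C15H22FNO3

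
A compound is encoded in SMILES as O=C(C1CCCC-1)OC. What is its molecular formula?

C7H12O2

Heavy atoms from the SMILES: 7 C, 2 O.
Implicit hydrogens by atom environment:
  4 × C: 2 H each → 8
  2 × O: no H
  1 × C: 3 H
  1 × C: 1 H
  1 × C: no H
  Total hydrogens = 12.
Molecular formula: C7H12O2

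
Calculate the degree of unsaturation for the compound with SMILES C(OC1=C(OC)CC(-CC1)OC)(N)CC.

Molecular formula from the SMILES: C11H21NO3.
DoU = (2C + 2 + N − H − X)/2 = (2·11 + 2 + 1 − 21 − 0)/2 = 4/2 = 2.
(Structurally: 1 ring(s) + 1 π bond(s) = 2.)

2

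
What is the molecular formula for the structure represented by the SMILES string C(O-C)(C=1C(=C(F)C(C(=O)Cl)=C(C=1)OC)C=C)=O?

Heavy atoms from the SMILES: 12 C, 1 Cl, 1 F, 4 O.
Implicit hydrogens by atom environment:
  5 × C (aromatic): no H
  4 × O: no H
  2 × C: 3 H each → 6
  2 × C: no H
  1 × C: 2 H
  1 × C (aromatic): 1 H
  1 × C: 1 H
  1 × Cl: no H
  1 × F: no H
  Total hydrogens = 10.
Molecular formula: C12H10ClFO4

C12H10ClFO4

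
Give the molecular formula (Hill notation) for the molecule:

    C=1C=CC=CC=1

Heavy atoms from the SMILES: 6 C.
Implicit hydrogens by atom environment:
  6 × C (aromatic): 1 H each → 6
  Total hydrogens = 6.
Molecular formula: C6H6

C6H6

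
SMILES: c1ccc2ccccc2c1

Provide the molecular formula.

Heavy atoms from the SMILES: 10 C.
Implicit hydrogens by atom environment:
  8 × C (aromatic): 1 H each → 8
  2 × C (aromatic): no H
  Total hydrogens = 8.
Molecular formula: C10H8

C10H8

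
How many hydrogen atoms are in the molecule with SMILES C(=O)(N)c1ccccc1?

7

Hydrogens are implicit in SMILES; fill each atom to its normal valence:
  5 × C (aromatic): 1 H each → 5
  1 × C (aromatic): no H
  1 × C: no H
  1 × N: 2 H
  1 × O: no H
  Total hydrogens = 7.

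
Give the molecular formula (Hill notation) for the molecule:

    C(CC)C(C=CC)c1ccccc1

Heavy atoms from the SMILES: 13 C.
Implicit hydrogens by atom environment:
  5 × C (aromatic): 1 H each → 5
  3 × C: 1 H each → 3
  2 × C: 3 H each → 6
  2 × C: 2 H each → 4
  1 × C (aromatic): no H
  Total hydrogens = 18.
Molecular formula: C13H18

C13H18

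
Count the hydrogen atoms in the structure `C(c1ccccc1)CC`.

12

Hydrogens are implicit in SMILES; fill each atom to its normal valence:
  5 × C (aromatic): 1 H each → 5
  2 × C: 2 H each → 4
  1 × C: 3 H
  1 × C (aromatic): no H
  Total hydrogens = 12.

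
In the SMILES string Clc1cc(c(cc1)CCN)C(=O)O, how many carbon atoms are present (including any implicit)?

9

The symbol for carbon appears 9 times in the SMILES. Lowercase c denotes aromatic carbon and counts toward C.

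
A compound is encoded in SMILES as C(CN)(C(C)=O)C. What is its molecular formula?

C5H11NO

Heavy atoms from the SMILES: 5 C, 1 N, 1 O.
Implicit hydrogens by atom environment:
  2 × C: 3 H each → 6
  1 × C: 2 H
  1 × C: 1 H
  1 × C: no H
  1 × N: 2 H
  1 × O: no H
  Total hydrogens = 11.
Molecular formula: C5H11NO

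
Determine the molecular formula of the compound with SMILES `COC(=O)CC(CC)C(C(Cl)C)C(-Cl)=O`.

C10H16Cl2O3

Heavy atoms from the SMILES: 10 C, 2 Cl, 3 O.
Implicit hydrogens by atom environment:
  3 × C: 3 H each → 9
  3 × C: 1 H each → 3
  3 × O: no H
  2 × C: 2 H each → 4
  2 × C: no H
  2 × Cl: no H
  Total hydrogens = 16.
Molecular formula: C10H16Cl2O3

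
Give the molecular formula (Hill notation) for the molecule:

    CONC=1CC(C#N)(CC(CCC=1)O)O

Heavy atoms from the SMILES: 10 C, 2 N, 3 O.
Implicit hydrogens by atom environment:
  4 × C: 2 H each → 8
  3 × C: no H
  2 × C: 1 H each → 2
  2 × O: 1 H each → 2
  1 × C: 3 H
  1 × N: 1 H
  1 × N: no H
  1 × O: no H
  Total hydrogens = 16.
Molecular formula: C10H16N2O3

C10H16N2O3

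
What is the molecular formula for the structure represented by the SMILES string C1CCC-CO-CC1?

C7H14O

Heavy atoms from the SMILES: 7 C, 1 O.
Implicit hydrogens by atom environment:
  7 × C: 2 H each → 14
  1 × O: no H
  Total hydrogens = 14.
Molecular formula: C7H14O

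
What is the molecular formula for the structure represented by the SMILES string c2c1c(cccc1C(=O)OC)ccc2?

Heavy atoms from the SMILES: 12 C, 2 O.
Implicit hydrogens by atom environment:
  7 × C (aromatic): 1 H each → 7
  3 × C (aromatic): no H
  2 × O: no H
  1 × C: 3 H
  1 × C: no H
  Total hydrogens = 10.
Molecular formula: C12H10O2

C12H10O2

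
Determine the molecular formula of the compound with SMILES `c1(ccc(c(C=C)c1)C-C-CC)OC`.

Heavy atoms from the SMILES: 13 C, 1 O.
Implicit hydrogens by atom environment:
  4 × C: 2 H each → 8
  3 × C (aromatic): 1 H each → 3
  3 × C (aromatic): no H
  2 × C: 3 H each → 6
  1 × C: 1 H
  1 × O: no H
  Total hydrogens = 18.
Molecular formula: C13H18O

C13H18O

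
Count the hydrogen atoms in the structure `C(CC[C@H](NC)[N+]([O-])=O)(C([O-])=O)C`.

Hydrogens are implicit in SMILES; fill each atom to its normal valence:
  2 × C: 3 H each → 6
  2 × C: 2 H each → 4
  2 × C: 1 H each → 2
  2 × O: no H
  2 × O (charge -1): no H
  1 × C: no H
  1 × N: 1 H
  1 × N (charge +1): no H
  Total hydrogens = 13.

13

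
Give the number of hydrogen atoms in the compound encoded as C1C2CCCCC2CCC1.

Hydrogens are implicit in SMILES; fill each atom to its normal valence:
  8 × C: 2 H each → 16
  2 × C: 1 H each → 2
  Total hydrogens = 18.

18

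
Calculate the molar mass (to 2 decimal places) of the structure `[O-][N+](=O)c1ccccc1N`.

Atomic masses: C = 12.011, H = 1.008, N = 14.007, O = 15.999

Molecular formula: C6H6N2O2.
M = 6×12.011 + 6×1.008 + 2×14.007 + 2×15.999 = 138.13 g/mol.

138.13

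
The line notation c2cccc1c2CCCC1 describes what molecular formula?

C10H12

Heavy atoms from the SMILES: 10 C.
Implicit hydrogens by atom environment:
  4 × C: 2 H each → 8
  4 × C (aromatic): 1 H each → 4
  2 × C (aromatic): no H
  Total hydrogens = 12.
Molecular formula: C10H12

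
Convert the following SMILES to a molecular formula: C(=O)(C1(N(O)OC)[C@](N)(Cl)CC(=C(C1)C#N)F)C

Heavy atoms from the SMILES: 10 C, 1 Cl, 1 F, 3 N, 3 O.
Implicit hydrogens by atom environment:
  6 × C: no H
  2 × C: 3 H each → 6
  2 × C: 2 H each → 4
  2 × N: no H
  2 × O: no H
  1 × Cl: no H
  1 × F: no H
  1 × N: 2 H
  1 × O: 1 H
  Total hydrogens = 13.
Molecular formula: C10H13ClFN3O3

C10H13ClFN3O3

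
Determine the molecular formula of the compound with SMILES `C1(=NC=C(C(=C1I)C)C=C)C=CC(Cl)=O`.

Heavy atoms from the SMILES: 11 C, 1 Cl, 1 I, 1 N, 1 O.
Implicit hydrogens by atom environment:
  4 × C (aromatic): no H
  3 × C: 1 H each → 3
  1 × C: 3 H
  1 × C: 2 H
  1 × C (aromatic): 1 H
  1 × C: no H
  1 × Cl: no H
  1 × I: no H
  1 × N (aromatic): no H
  1 × O: no H
  Total hydrogens = 9.
Molecular formula: C11H9ClINO

C11H9ClINO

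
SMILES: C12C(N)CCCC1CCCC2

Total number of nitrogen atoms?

The symbol for nitrogen appears 1 time in the SMILES.

1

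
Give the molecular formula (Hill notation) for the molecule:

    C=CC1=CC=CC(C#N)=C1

C9H7N

Heavy atoms from the SMILES: 9 C, 1 N.
Implicit hydrogens by atom environment:
  4 × C (aromatic): 1 H each → 4
  2 × C (aromatic): no H
  1 × C: 2 H
  1 × C: 1 H
  1 × C: no H
  1 × N: no H
  Total hydrogens = 7.
Molecular formula: C9H7N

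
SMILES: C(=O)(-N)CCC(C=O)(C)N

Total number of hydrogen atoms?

12

Hydrogens are implicit in SMILES; fill each atom to its normal valence:
  2 × C: 2 H each → 4
  2 × C: no H
  2 × N: 2 H each → 4
  2 × O: no H
  1 × C: 3 H
  1 × C: 1 H
  Total hydrogens = 12.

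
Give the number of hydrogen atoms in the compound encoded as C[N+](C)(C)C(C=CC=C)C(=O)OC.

18

Hydrogens are implicit in SMILES; fill each atom to its normal valence:
  4 × C: 3 H each → 12
  4 × C: 1 H each → 4
  2 × O: no H
  1 × C: 2 H
  1 × C: no H
  1 × N (charge +1): no H
  Total hydrogens = 18.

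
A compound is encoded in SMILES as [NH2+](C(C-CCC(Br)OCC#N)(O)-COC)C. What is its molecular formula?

Heavy atoms from the SMILES: 1 Br, 10 C, 2 N, 3 O.
Implicit hydrogens by atom environment:
  5 × C: 2 H each → 10
  2 × C: 3 H each → 6
  2 × C: no H
  2 × O: no H
  1 × Br: no H
  1 × C: 1 H
  1 × N (charge +1): 2 H
  1 × N: no H
  1 × O: 1 H
  Total hydrogens = 20.
Net charge +1.
Molecular formula: C10H20BrN2O3+

C10H20BrN2O3+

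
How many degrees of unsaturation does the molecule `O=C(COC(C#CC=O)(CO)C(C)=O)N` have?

5

Molecular formula from the SMILES: C9H11NO5.
DoU = (2C + 2 + N − H − X)/2 = (2·9 + 2 + 1 − 11 − 0)/2 = 10/2 = 5.
(Structurally: 0 ring(s) + 5 π bond(s) = 5.)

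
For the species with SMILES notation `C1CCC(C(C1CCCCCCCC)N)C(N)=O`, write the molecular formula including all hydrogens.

C15H30N2O

Heavy atoms from the SMILES: 15 C, 2 N, 1 O.
Implicit hydrogens by atom environment:
  10 × C: 2 H each → 20
  3 × C: 1 H each → 3
  2 × N: 2 H each → 4
  1 × C: 3 H
  1 × C: no H
  1 × O: no H
  Total hydrogens = 30.
Molecular formula: C15H30N2O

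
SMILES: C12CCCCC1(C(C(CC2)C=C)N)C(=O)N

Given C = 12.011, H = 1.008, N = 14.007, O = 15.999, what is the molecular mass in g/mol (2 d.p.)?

222.33

Molecular formula: C13H22N2O.
M = 13×12.011 + 22×1.008 + 2×14.007 + 1×15.999 = 222.33 g/mol.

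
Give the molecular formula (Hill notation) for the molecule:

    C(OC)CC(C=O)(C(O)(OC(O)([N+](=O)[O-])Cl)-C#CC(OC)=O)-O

C11H14ClNO10

Heavy atoms from the SMILES: 11 C, 1 Cl, 1 N, 10 O.
Implicit hydrogens by atom environment:
  6 × C: no H
  6 × O: no H
  3 × O: 1 H each → 3
  2 × C: 3 H each → 6
  2 × C: 2 H each → 4
  1 × C: 1 H
  1 × Cl: no H
  1 × N (charge +1): no H
  1 × O (charge -1): no H
  Total hydrogens = 14.
Molecular formula: C11H14ClNO10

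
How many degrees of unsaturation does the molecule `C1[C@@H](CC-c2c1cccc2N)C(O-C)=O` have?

6

Molecular formula from the SMILES: C12H15NO2.
DoU = (2C + 2 + N − H − X)/2 = (2·12 + 2 + 1 − 15 − 0)/2 = 12/2 = 6.
(Structurally: 2 ring(s) + 4 π bond(s) = 6.)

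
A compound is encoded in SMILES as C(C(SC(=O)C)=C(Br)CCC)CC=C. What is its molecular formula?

Heavy atoms from the SMILES: 1 Br, 11 C, 1 O, 1 S.
Implicit hydrogens by atom environment:
  5 × C: 2 H each → 10
  3 × C: no H
  2 × C: 3 H each → 6
  1 × Br: no H
  1 × C: 1 H
  1 × O: no H
  1 × S: no H
  Total hydrogens = 17.
Molecular formula: C11H17BrOS

C11H17BrOS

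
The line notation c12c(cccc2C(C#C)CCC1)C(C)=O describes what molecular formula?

Heavy atoms from the SMILES: 14 C, 1 O.
Implicit hydrogens by atom environment:
  3 × C: 2 H each → 6
  3 × C (aromatic): 1 H each → 3
  3 × C (aromatic): no H
  2 × C: 1 H each → 2
  2 × C: no H
  1 × C: 3 H
  1 × O: no H
  Total hydrogens = 14.
Molecular formula: C14H14O

C14H14O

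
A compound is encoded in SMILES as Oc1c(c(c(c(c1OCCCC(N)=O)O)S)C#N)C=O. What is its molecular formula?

C12H12N2O5S

Heavy atoms from the SMILES: 12 C, 2 N, 5 O, 1 S.
Implicit hydrogens by atom environment:
  6 × C (aromatic): no H
  3 × C: 2 H each → 6
  3 × O: no H
  2 × C: no H
  2 × O: 1 H each → 2
  1 × C: 1 H
  1 × N: 2 H
  1 × N: no H
  1 × S: 1 H
  Total hydrogens = 12.
Molecular formula: C12H12N2O5S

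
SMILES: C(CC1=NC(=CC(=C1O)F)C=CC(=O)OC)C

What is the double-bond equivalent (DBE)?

6

Molecular formula from the SMILES: C12H14FNO3.
DoU = (2C + 2 + N − H − X)/2 = (2·12 + 2 + 1 − 14 − 1)/2 = 12/2 = 6.
(Structurally: 1 ring(s) + 5 π bond(s) = 6.)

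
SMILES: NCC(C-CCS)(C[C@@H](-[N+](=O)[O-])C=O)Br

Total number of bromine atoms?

1

The symbol for bromine appears 1 time in the SMILES.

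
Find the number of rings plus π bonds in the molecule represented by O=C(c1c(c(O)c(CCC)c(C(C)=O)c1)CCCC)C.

Molecular formula from the SMILES: C17H24O3.
DoU = (2C + 2 + N − H − X)/2 = (2·17 + 2 + 0 − 24 − 0)/2 = 12/2 = 6.
(Structurally: 1 ring(s) + 5 π bond(s) = 6.)

6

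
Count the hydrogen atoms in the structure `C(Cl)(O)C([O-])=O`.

2

Hydrogens are implicit in SMILES; fill each atom to its normal valence:
  1 × C: 1 H
  1 × C: no H
  1 × Cl: no H
  1 × O: 1 H
  1 × O: no H
  1 × O (charge -1): no H
  Total hydrogens = 2.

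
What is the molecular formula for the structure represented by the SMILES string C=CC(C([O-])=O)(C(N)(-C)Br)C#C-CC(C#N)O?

Heavy atoms from the SMILES: 1 Br, 11 C, 2 N, 3 O.
Implicit hydrogens by atom environment:
  6 × C: no H
  2 × C: 2 H each → 4
  2 × C: 1 H each → 2
  1 × Br: no H
  1 × C: 3 H
  1 × N: 2 H
  1 × N: no H
  1 × O: 1 H
  1 × O: no H
  1 × O (charge -1): no H
  Total hydrogens = 12.
Net charge -1.
Molecular formula: C11H12BrN2O3-

C11H12BrN2O3-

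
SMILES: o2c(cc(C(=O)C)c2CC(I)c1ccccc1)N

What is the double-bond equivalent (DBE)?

Molecular formula from the SMILES: C14H14INO2.
DoU = (2C + 2 + N − H − X)/2 = (2·14 + 2 + 1 − 14 − 1)/2 = 16/2 = 8.
(Structurally: 2 ring(s) + 6 π bond(s) = 8.)

8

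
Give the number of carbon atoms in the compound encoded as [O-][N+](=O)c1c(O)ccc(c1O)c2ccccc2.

The symbol for carbon appears 12 times in the SMILES. Lowercase c denotes aromatic carbon and counts toward C.

12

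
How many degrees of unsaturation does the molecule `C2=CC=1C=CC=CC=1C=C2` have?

Molecular formula from the SMILES: C10H8.
DoU = (2C + 2 + N − H − X)/2 = (2·10 + 2 + 0 − 8 − 0)/2 = 14/2 = 7.
(Structurally: 2 ring(s) + 5 π bond(s) = 7.)

7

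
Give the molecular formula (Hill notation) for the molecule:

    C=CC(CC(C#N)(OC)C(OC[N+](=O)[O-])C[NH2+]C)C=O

C12H20N3O5+

Heavy atoms from the SMILES: 12 C, 3 N, 5 O.
Implicit hydrogens by atom environment:
  4 × C: 2 H each → 8
  4 × C: 1 H each → 4
  4 × O: no H
  2 × C: 3 H each → 6
  2 × C: no H
  1 × N (charge +1): 2 H
  1 × N: no H
  1 × N (charge +1): no H
  1 × O (charge -1): no H
  Total hydrogens = 20.
Net charge +1.
Molecular formula: C12H20N3O5+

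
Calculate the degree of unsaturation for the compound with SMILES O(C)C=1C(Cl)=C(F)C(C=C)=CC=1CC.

5

Molecular formula from the SMILES: C11H12ClFO.
DoU = (2C + 2 + N − H − X)/2 = (2·11 + 2 + 0 − 12 − 2)/2 = 10/2 = 5.
(Structurally: 1 ring(s) + 4 π bond(s) = 5.)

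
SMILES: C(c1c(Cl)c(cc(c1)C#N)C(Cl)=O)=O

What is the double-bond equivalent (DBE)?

8

Molecular formula from the SMILES: C9H3Cl2NO2.
DoU = (2C + 2 + N − H − X)/2 = (2·9 + 2 + 1 − 3 − 2)/2 = 16/2 = 8.
(Structurally: 1 ring(s) + 7 π bond(s) = 8.)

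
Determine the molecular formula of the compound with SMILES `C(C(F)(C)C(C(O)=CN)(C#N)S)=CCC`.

Heavy atoms from the SMILES: 10 C, 1 F, 2 N, 1 O, 1 S.
Implicit hydrogens by atom environment:
  4 × C: no H
  3 × C: 1 H each → 3
  2 × C: 3 H each → 6
  1 × C: 2 H
  1 × F: no H
  1 × N: 2 H
  1 × N: no H
  1 × O: 1 H
  1 × S: 1 H
  Total hydrogens = 15.
Molecular formula: C10H15FN2OS

C10H15FN2OS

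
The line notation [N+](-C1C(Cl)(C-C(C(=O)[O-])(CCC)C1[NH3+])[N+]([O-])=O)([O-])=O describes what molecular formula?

Heavy atoms from the SMILES: 9 C, 1 Cl, 3 N, 6 O.
Implicit hydrogens by atom environment:
  3 × C: 2 H each → 6
  3 × C: no H
  3 × O: no H
  3 × O (charge -1): no H
  2 × C: 1 H each → 2
  2 × N (charge +1): no H
  1 × C: 3 H
  1 × Cl: no H
  1 × N (charge +1): 3 H
  Total hydrogens = 14.
Molecular formula: C9H14ClN3O6

C9H14ClN3O6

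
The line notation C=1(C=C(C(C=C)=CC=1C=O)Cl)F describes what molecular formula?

Heavy atoms from the SMILES: 9 C, 1 Cl, 1 F, 1 O.
Implicit hydrogens by atom environment:
  4 × C (aromatic): no H
  2 × C (aromatic): 1 H each → 2
  2 × C: 1 H each → 2
  1 × C: 2 H
  1 × Cl: no H
  1 × F: no H
  1 × O: no H
  Total hydrogens = 6.
Molecular formula: C9H6ClFO

C9H6ClFO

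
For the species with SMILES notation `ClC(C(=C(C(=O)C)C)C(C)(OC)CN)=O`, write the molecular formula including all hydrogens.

C10H16ClNO3

Heavy atoms from the SMILES: 10 C, 1 Cl, 1 N, 3 O.
Implicit hydrogens by atom environment:
  5 × C: no H
  4 × C: 3 H each → 12
  3 × O: no H
  1 × C: 2 H
  1 × Cl: no H
  1 × N: 2 H
  Total hydrogens = 16.
Molecular formula: C10H16ClNO3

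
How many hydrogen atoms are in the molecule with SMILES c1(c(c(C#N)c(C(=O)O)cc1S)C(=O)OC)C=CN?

Hydrogens are implicit in SMILES; fill each atom to its normal valence:
  5 × C (aromatic): no H
  3 × C: no H
  3 × O: no H
  2 × C: 1 H each → 2
  1 × C: 3 H
  1 × C (aromatic): 1 H
  1 × N: 2 H
  1 × N: no H
  1 × O: 1 H
  1 × S: 1 H
  Total hydrogens = 10.

10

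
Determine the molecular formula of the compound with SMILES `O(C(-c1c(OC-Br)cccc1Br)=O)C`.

C9H8Br2O3

Heavy atoms from the SMILES: 2 Br, 9 C, 3 O.
Implicit hydrogens by atom environment:
  3 × C (aromatic): 1 H each → 3
  3 × C (aromatic): no H
  3 × O: no H
  2 × Br: no H
  1 × C: 3 H
  1 × C: 2 H
  1 × C: no H
  Total hydrogens = 8.
Molecular formula: C9H8Br2O3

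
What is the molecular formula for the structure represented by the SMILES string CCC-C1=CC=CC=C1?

Heavy atoms from the SMILES: 9 C.
Implicit hydrogens by atom environment:
  5 × C (aromatic): 1 H each → 5
  2 × C: 2 H each → 4
  1 × C: 3 H
  1 × C (aromatic): no H
  Total hydrogens = 12.
Molecular formula: C9H12

C9H12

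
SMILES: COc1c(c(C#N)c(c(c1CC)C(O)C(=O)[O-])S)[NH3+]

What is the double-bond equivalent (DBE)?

7

Molecular formula from the SMILES: C12H14N2O4S.
DoU = (2C + 2 + N − H − X)/2 = (2·12 + 2 + 2 − 14 − 0)/2 = 14/2 = 7.
(Structurally: 1 ring(s) + 6 π bond(s) = 7.)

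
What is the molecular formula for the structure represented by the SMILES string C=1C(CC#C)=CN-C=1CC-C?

Heavy atoms from the SMILES: 10 C, 1 N.
Implicit hydrogens by atom environment:
  3 × C: 2 H each → 6
  2 × C (aromatic): 1 H each → 2
  2 × C (aromatic): no H
  1 × C: 3 H
  1 × C: 1 H
  1 × C: no H
  1 × N (aromatic): 1 H
  Total hydrogens = 13.
Molecular formula: C10H13N

C10H13N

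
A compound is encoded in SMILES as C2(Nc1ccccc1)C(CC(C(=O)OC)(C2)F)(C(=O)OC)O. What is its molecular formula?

Heavy atoms from the SMILES: 15 C, 1 F, 1 N, 5 O.
Implicit hydrogens by atom environment:
  5 × C (aromatic): 1 H each → 5
  4 × C: no H
  4 × O: no H
  2 × C: 3 H each → 6
  2 × C: 2 H each → 4
  1 × C: 1 H
  1 × C (aromatic): no H
  1 × F: no H
  1 × N: 1 H
  1 × O: 1 H
  Total hydrogens = 18.
Molecular formula: C15H18FNO5

C15H18FNO5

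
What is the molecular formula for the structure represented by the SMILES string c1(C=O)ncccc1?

C6H5NO

Heavy atoms from the SMILES: 6 C, 1 N, 1 O.
Implicit hydrogens by atom environment:
  4 × C (aromatic): 1 H each → 4
  1 × C: 1 H
  1 × C (aromatic): no H
  1 × N (aromatic): no H
  1 × O: no H
  Total hydrogens = 5.
Molecular formula: C6H5NO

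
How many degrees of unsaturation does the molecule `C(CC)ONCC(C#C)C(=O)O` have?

Molecular formula from the SMILES: C8H13NO3.
DoU = (2C + 2 + N − H − X)/2 = (2·8 + 2 + 1 − 13 − 0)/2 = 6/2 = 3.
(Structurally: 0 ring(s) + 3 π bond(s) = 3.)

3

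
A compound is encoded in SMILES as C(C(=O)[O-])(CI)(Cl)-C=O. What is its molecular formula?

C4H3ClIO3-

Heavy atoms from the SMILES: 4 C, 1 Cl, 1 I, 3 O.
Implicit hydrogens by atom environment:
  2 × C: no H
  2 × O: no H
  1 × C: 2 H
  1 × C: 1 H
  1 × Cl: no H
  1 × I: no H
  1 × O (charge -1): no H
  Total hydrogens = 3.
Net charge -1.
Molecular formula: C4H3ClIO3-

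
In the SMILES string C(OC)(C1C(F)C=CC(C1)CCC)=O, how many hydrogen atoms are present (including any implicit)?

Hydrogens are implicit in SMILES; fill each atom to its normal valence:
  5 × C: 1 H each → 5
  3 × C: 2 H each → 6
  2 × C: 3 H each → 6
  2 × O: no H
  1 × C: no H
  1 × F: no H
  Total hydrogens = 17.

17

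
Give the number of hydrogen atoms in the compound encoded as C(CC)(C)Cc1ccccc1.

Hydrogens are implicit in SMILES; fill each atom to its normal valence:
  5 × C (aromatic): 1 H each → 5
  2 × C: 3 H each → 6
  2 × C: 2 H each → 4
  1 × C: 1 H
  1 × C (aromatic): no H
  Total hydrogens = 16.

16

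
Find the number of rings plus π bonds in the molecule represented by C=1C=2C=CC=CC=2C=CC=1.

Molecular formula from the SMILES: C10H8.
DoU = (2C + 2 + N − H − X)/2 = (2·10 + 2 + 0 − 8 − 0)/2 = 14/2 = 7.
(Structurally: 2 ring(s) + 5 π bond(s) = 7.)

7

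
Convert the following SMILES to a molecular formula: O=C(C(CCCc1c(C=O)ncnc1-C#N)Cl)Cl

C11H9Cl2N3O2

Heavy atoms from the SMILES: 11 C, 2 Cl, 3 N, 2 O.
Implicit hydrogens by atom environment:
  3 × C: 2 H each → 6
  3 × C (aromatic): no H
  2 × C: 1 H each → 2
  2 × C: no H
  2 × Cl: no H
  2 × N (aromatic): no H
  2 × O: no H
  1 × C (aromatic): 1 H
  1 × N: no H
  Total hydrogens = 9.
Molecular formula: C11H9Cl2N3O2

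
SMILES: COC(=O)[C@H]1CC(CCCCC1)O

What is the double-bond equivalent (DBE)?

Molecular formula from the SMILES: C10H18O3.
DoU = (2C + 2 + N − H − X)/2 = (2·10 + 2 + 0 − 18 − 0)/2 = 4/2 = 2.
(Structurally: 1 ring(s) + 1 π bond(s) = 2.)

2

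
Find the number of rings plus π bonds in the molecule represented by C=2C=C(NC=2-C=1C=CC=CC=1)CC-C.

Molecular formula from the SMILES: C13H15N.
DoU = (2C + 2 + N − H − X)/2 = (2·13 + 2 + 1 − 15 − 0)/2 = 14/2 = 7.
(Structurally: 2 ring(s) + 5 π bond(s) = 7.)

7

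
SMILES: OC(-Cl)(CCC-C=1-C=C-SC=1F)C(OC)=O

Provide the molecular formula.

Heavy atoms from the SMILES: 10 C, 1 Cl, 1 F, 3 O, 1 S.
Implicit hydrogens by atom environment:
  3 × C: 2 H each → 6
  2 × C (aromatic): 1 H each → 2
  2 × C (aromatic): no H
  2 × C: no H
  2 × O: no H
  1 × C: 3 H
  1 × Cl: no H
  1 × F: no H
  1 × O: 1 H
  1 × S (aromatic): no H
  Total hydrogens = 12.
Molecular formula: C10H12ClFO3S

C10H12ClFO3S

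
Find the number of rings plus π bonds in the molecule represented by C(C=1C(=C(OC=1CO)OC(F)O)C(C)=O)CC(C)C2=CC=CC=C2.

8

Molecular formula from the SMILES: C18H21FO5.
DoU = (2C + 2 + N − H − X)/2 = (2·18 + 2 + 0 − 21 − 1)/2 = 16/2 = 8.
(Structurally: 2 ring(s) + 6 π bond(s) = 8.)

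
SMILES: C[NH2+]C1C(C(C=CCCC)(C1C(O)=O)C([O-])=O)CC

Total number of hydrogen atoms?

23

Hydrogens are implicit in SMILES; fill each atom to its normal valence:
  5 × C: 1 H each → 5
  3 × C: 3 H each → 9
  3 × C: 2 H each → 6
  3 × C: no H
  2 × O: no H
  1 × N (charge +1): 2 H
  1 × O: 1 H
  1 × O (charge -1): no H
  Total hydrogens = 23.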